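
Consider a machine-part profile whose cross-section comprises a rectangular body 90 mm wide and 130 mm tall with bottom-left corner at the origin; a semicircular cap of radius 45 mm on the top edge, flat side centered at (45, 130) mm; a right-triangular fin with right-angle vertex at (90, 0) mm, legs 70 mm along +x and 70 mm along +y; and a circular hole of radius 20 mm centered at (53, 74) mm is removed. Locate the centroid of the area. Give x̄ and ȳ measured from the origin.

rectangular body: A = 90 × 130 = 11700.00, centroid at (45.00, 65.00).
semicircular top: A = ½π·45² = 3180.86, centroid at (45.00, 149.10).
triangular fin: A = ½·70·70 = 2450.00, centroid at (113.33, 23.33).
hole: A = −π·20² = -1256.64, centroid at (53.00, 74.00).
ΣA = 16074.23 mm²
ΣAx̄ = (11700.00)(45.00) + (3180.86)(45.00) + (2450.00)(113.33) + (-1256.64)(53.00) = 880703.72 mm³
ΣAȳ = (11700.00)(65.00) + (3180.86)(149.10) + (2450.00)(23.33) + (-1256.64)(74.00) = 1198937.66 mm³
x̄ = 880703.72 / 16074.23 = 54.79 mm
ȳ = 1198937.66 / 16074.23 = 74.59 mm

x̄ = 54.79 mm, ȳ = 74.59 mm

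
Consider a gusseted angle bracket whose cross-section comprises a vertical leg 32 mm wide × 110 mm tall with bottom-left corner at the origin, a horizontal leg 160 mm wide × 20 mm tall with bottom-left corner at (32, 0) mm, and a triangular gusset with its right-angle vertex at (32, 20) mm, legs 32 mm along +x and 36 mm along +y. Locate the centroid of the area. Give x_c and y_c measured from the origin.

x_c = 60.21 mm, y_c = 33.45 mm

vertical leg: A = 32 × 110 = 3520.00, centroid at (16.00, 55.00).
horizontal leg: A = 160 × 20 = 3200.00, centroid at (112.00, 10.00).
gusset: A = ½·32·36 = 576.00, centroid at (42.67, 32.00).
ΣA = 7296.00 mm², ΣAx_c = 439296.00 mm³, ΣAy_c = 244032.00 mm³.
x_c = 439296.00/7296.00 = 60.21 mm; y_c = 244032.00/7296.00 = 33.45 mm.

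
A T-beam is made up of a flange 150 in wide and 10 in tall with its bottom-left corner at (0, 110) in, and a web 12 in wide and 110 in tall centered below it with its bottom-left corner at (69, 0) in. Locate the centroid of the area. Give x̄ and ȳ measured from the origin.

x̄ = 75.00 in, ȳ = 86.91 in

web: A = 12 × 110 = 1320.00, centroid at (75.00, 55.00).
flange: A = 150 × 10 = 1500.00, centroid at (75.00, 115.00).
ΣA = 2820.00 in², ΣAx̄ = 211500.00 in³, ΣAȳ = 245100.00 in³.
x̄ = 211500.00/2820.00 = 75.00 in; ȳ = 245100.00/2820.00 = 86.91 in.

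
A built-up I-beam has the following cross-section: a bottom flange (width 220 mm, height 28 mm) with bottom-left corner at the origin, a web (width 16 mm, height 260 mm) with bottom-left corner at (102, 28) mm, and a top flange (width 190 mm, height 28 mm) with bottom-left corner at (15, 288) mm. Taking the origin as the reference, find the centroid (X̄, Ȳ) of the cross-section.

X̄ = 110.00 mm, Ȳ = 150.27 mm

bottom flange: A = 220 × 28 = 6160.00, centroid at (110.00, 14.00).
web: A = 16 × 260 = 4160.00, centroid at (110.00, 158.00).
top flange: A = 190 × 28 = 5320.00, centroid at (110.00, 302.00).
ΣA = 15640.00 mm²
ΣAX̄ = (6160.00)(110.00) + (4160.00)(110.00) + (5320.00)(110.00) = 1720400.00 mm³
ΣAȲ = (6160.00)(14.00) + (4160.00)(158.00) + (5320.00)(302.00) = 2350160.00 mm³
X̄ = 1720400.00 / 15640.00 = 110.00 mm
Ȳ = 2350160.00 / 15640.00 = 150.27 mm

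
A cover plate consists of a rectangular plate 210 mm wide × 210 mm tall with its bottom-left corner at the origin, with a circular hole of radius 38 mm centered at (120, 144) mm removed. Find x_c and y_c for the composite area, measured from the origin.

plate: A = 210 × 210 = 44100.00, centroid at (105.00, 105.00).
hole: A = −π·38² = -4536.46, centroid at (120.00, 144.00).
ΣA = 39563.54 mm²
ΣAx_c = (44100.00)(105.00) + (-4536.46)(120.00) = 4086124.82 mm³
ΣAy_c = (44100.00)(105.00) + (-4536.46)(144.00) = 3977249.79 mm³
x_c = 4086124.82 / 39563.54 = 103.28 mm
y_c = 3977249.79 / 39563.54 = 100.53 mm

x_c = 103.28 mm, y_c = 100.53 mm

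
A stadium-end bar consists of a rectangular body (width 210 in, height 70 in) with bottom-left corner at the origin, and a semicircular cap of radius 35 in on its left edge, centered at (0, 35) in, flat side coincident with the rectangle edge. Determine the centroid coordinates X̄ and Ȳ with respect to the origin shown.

rectangular body: A = 210 × 70 = 14700.00, centroid at (105.00, 35.00).
semicircular end: A = ½π·35² = 1924.23, centroid at (-14.85, 35.00).
ΣA = 16624.23 in², ΣAX̄ = 1514916.67 in³, ΣAȲ = 581847.89 in³.
X̄ = 1514916.67/16624.23 = 91.13 in; Ȳ = 581847.89/16624.23 = 35.00 in.

X̄ = 91.13 in, Ȳ = 35.00 in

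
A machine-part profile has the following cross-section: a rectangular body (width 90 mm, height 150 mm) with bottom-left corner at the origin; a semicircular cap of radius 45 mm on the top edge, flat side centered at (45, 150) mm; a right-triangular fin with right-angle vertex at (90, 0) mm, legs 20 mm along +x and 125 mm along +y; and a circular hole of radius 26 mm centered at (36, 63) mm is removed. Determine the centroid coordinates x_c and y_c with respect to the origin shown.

x_c = 50.29 mm, y_c = 92.91 mm

rectangular body: A = 90 × 150 = 13500.00, centroid at (45.00, 75.00).
semicircular top: A = ½π·45² = 3180.86, centroid at (45.00, 169.10).
triangular fin: A = ½·20·125 = 1250.00, centroid at (96.67, 41.67).
hole: A = −π·26² = -2123.72, centroid at (36.00, 63.00).
ΣA = 15807.15 mm²
ΣAx_c = (13500.00)(45.00) + (3180.86)(45.00) + (1250.00)(96.67) + (-2123.72)(36.00) = 795018.35 mm³
ΣAy_c = (13500.00)(75.00) + (3180.86)(169.10) + (1250.00)(41.67) + (-2123.72)(63.00) = 1468668.57 mm³
x_c = 795018.35 / 15807.15 = 50.29 mm
y_c = 1468668.57 / 15807.15 = 92.91 mm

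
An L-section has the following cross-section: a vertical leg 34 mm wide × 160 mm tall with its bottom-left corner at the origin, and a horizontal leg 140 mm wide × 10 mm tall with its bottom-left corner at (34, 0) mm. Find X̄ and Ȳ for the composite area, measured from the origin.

X̄ = 34.81 mm, Ȳ = 64.65 mm

vertical leg: A = 34 × 160 = 5440.00, centroid at (17.00, 80.00).
horizontal leg: A = 140 × 10 = 1400.00, centroid at (104.00, 5.00).
ΣA = 6840.00 mm²
ΣAX̄ = (5440.00)(17.00) + (1400.00)(104.00) = 238080.00 mm³
ΣAȲ = (5440.00)(80.00) + (1400.00)(5.00) = 442200.00 mm³
X̄ = 238080.00 / 6840.00 = 34.81 mm
Ȳ = 442200.00 / 6840.00 = 64.65 mm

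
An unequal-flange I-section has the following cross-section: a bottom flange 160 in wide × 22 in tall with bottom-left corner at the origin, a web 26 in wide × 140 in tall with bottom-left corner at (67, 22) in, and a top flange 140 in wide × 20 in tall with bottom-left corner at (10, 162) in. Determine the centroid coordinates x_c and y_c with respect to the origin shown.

bottom flange: A = 160 × 22 = 3520.00, centroid at (80.00, 11.00).
web: A = 26 × 140 = 3640.00, centroid at (80.00, 92.00).
top flange: A = 140 × 20 = 2800.00, centroid at (80.00, 172.00).
ΣA = 9960.00 in², ΣAx_c = 796800.00 in³, ΣAy_c = 855200.00 in³.
x_c = 796800.00/9960.00 = 80.00 in; y_c = 855200.00/9960.00 = 85.86 in.

x_c = 80.00 in, y_c = 85.86 in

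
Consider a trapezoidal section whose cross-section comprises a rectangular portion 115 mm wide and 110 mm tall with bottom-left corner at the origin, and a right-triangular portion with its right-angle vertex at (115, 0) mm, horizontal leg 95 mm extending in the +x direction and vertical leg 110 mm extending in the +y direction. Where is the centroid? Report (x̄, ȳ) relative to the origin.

rectangular portion: A = 115 × 110 = 12650.00, centroid at (57.50, 55.00).
triangular portion: A = ½·95·110 = 5225.00, centroid at (146.67, 36.67).
ΣA = 17875.00 mm², ΣAx̄ = 1493708.33 mm³, ΣAȳ = 887333.33 mm³.
x̄ = 1493708.33/17875.00 = 83.56 mm; ȳ = 887333.33/17875.00 = 49.64 mm.

x̄ = 83.56 mm, ȳ = 49.64 mm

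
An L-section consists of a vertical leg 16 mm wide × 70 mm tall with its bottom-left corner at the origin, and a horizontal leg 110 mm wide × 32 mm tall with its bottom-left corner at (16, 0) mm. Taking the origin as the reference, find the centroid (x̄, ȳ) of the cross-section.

vertical leg: A = 16 × 70 = 1120.00, centroid at (8.00, 35.00).
horizontal leg: A = 110 × 32 = 3520.00, centroid at (71.00, 16.00).
ΣA = 4640.00 mm²
ΣAx̄ = (1120.00)(8.00) + (3520.00)(71.00) = 258880.00 mm³
ΣAȳ = (1120.00)(35.00) + (3520.00)(16.00) = 95520.00 mm³
x̄ = 258880.00 / 4640.00 = 55.79 mm
ȳ = 95520.00 / 4640.00 = 20.59 mm

x̄ = 55.79 mm, ȳ = 20.59 mm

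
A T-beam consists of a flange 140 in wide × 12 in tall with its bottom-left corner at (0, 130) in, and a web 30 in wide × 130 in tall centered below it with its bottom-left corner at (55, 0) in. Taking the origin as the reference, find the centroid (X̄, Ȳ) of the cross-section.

Part | A | x̄ᵢ | ȳᵢ | A·x̄ᵢ | A·ȳᵢ
web | 3900.00 | 70.00 | 65.00 | 273000.00 | 253500.00
flange | 1680.00 | 70.00 | 136.00 | 117600.00 | 228480.00
Σ | 5580.00 |  |  | 390600.00 | 481980.00
X̄ = 390600.00 / 5580.00 = 70.00 in
Ȳ = 481980.00 / 5580.00 = 86.38 in

X̄ = 70.00 in, Ȳ = 86.38 in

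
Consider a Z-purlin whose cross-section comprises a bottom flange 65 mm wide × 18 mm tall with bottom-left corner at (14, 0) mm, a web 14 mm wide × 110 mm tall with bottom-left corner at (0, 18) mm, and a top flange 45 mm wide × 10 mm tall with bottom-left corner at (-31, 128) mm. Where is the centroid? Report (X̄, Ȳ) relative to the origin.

bottom flange: A = 65 × 18 = 1170.00, centroid at (46.50, 9.00).
web: A = 14 × 110 = 1540.00, centroid at (7.00, 73.00).
top flange: A = 45 × 10 = 450.00, centroid at (-8.50, 133.00).
ΣA = 3160.00 mm², ΣAX̄ = 61360.00 mm³, ΣAȲ = 182800.00 mm³.
X̄ = 61360.00/3160.00 = 19.42 mm; Ȳ = 182800.00/3160.00 = 57.85 mm.

X̄ = 19.42 mm, Ȳ = 57.85 mm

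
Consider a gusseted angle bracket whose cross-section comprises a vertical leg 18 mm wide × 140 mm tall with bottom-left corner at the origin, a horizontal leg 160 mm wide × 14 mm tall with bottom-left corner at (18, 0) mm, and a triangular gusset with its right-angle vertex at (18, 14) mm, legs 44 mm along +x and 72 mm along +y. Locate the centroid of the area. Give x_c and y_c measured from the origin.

x_c = 46.33 mm, y_c = 39.77 mm

vertical leg: A = 18 × 140 = 2520.00, centroid at (9.00, 70.00).
horizontal leg: A = 160 × 14 = 2240.00, centroid at (98.00, 7.00).
gusset: A = ½·44·72 = 1584.00, centroid at (32.67, 38.00).
ΣA = 6344.00 mm², ΣAx_c = 293944.00 mm³, ΣAy_c = 252272.00 mm³.
x_c = 293944.00/6344.00 = 46.33 mm; y_c = 252272.00/6344.00 = 39.77 mm.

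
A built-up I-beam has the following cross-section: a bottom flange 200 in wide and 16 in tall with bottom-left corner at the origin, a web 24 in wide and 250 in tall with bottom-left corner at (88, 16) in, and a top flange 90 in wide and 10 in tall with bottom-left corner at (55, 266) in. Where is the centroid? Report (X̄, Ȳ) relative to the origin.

bottom flange: A = 200 × 16 = 3200.00, centroid at (100.00, 8.00).
web: A = 24 × 250 = 6000.00, centroid at (100.00, 141.00).
top flange: A = 90 × 10 = 900.00, centroid at (100.00, 271.00).
ΣA = 10100.00 in²
ΣAX̄ = (3200.00)(100.00) + (6000.00)(100.00) + (900.00)(100.00) = 1010000.00 in³
ΣAȲ = (3200.00)(8.00) + (6000.00)(141.00) + (900.00)(271.00) = 1115500.00 in³
X̄ = 1010000.00 / 10100.00 = 100.00 in
Ȳ = 1115500.00 / 10100.00 = 110.45 in

X̄ = 100.00 in, Ȳ = 110.45 in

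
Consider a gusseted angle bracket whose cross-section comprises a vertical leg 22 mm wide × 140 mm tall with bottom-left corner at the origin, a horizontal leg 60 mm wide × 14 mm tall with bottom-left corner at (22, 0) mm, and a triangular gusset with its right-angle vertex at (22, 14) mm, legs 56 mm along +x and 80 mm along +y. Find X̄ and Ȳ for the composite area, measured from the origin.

vertical leg: A = 22 × 140 = 3080.00, centroid at (11.00, 70.00).
horizontal leg: A = 60 × 14 = 840.00, centroid at (52.00, 7.00).
gusset: A = ½·56·80 = 2240.00, centroid at (40.67, 40.67).
ΣA = 6160.00 mm², ΣAX̄ = 168653.33 mm³, ΣAȲ = 312573.33 mm³.
X̄ = 168653.33/6160.00 = 27.38 mm; Ȳ = 312573.33/6160.00 = 50.74 mm.

X̄ = 27.38 mm, Ȳ = 50.74 mm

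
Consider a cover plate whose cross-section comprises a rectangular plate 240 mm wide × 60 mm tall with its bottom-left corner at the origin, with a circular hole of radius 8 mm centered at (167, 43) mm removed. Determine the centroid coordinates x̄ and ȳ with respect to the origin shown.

Part | A | x̄ᵢ | ȳᵢ | A·x̄ᵢ | A·ȳᵢ
plate | 14400.00 | 120.00 | 30.00 | 1728000.00 | 432000.00
hole | -201.06 | 167.00 | 43.00 | -33577.34 | -8645.66
Σ | 14198.94 |  |  | 1694422.66 | 423354.34
x̄ = 1694422.66 / 14198.94 = 119.33 mm
ȳ = 423354.34 / 14198.94 = 29.82 mm

x̄ = 119.33 mm, ȳ = 29.82 mm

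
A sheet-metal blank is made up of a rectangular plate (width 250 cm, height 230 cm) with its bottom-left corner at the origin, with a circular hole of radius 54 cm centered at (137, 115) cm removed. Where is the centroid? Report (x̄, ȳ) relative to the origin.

Part | A | x̄ᵢ | ȳᵢ | A·x̄ᵢ | A·ȳᵢ
plate | 57500.00 | 125.00 | 115.00 | 7187500.00 | 6612500.00
hole | -9160.88 | 137.00 | 115.00 | -1255041.13 | -1053501.68
Σ | 48339.12 |  |  | 5932458.87 | 5558998.32
x̄ = 5932458.87 / 48339.12 = 122.73 cm
ȳ = 5558998.32 / 48339.12 = 115.00 cm

x̄ = 122.73 cm, ȳ = 115.00 cm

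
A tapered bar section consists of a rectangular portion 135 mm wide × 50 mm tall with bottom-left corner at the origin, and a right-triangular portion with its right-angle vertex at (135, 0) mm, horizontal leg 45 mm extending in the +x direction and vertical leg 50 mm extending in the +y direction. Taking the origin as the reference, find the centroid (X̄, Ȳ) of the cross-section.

X̄ = 79.29 mm, Ȳ = 23.81 mm

rectangular portion: A = 135 × 50 = 6750.00, centroid at (67.50, 25.00).
triangular portion: A = ½·45·50 = 1125.00, centroid at (150.00, 16.67).
ΣA = 7875.00 mm², ΣAX̄ = 624375.00 mm³, ΣAȲ = 187500.00 mm³.
X̄ = 624375.00/7875.00 = 79.29 mm; Ȳ = 187500.00/7875.00 = 23.81 mm.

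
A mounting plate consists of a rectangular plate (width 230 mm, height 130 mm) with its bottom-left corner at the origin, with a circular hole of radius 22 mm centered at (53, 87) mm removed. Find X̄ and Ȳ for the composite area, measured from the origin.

Part | A | x̄ᵢ | ȳᵢ | A·x̄ᵢ | A·ȳᵢ
plate | 29900.00 | 115.00 | 65.00 | 3438500.00 | 1943500.00
hole | -1520.53 | 53.00 | 87.00 | -80588.13 | -132286.18
Σ | 28379.47 |  |  | 3357911.87 | 1811213.82
X̄ = 3357911.87 / 28379.47 = 118.32 mm
Ȳ = 1811213.82 / 28379.47 = 63.82 mm

X̄ = 118.32 mm, Ȳ = 63.82 mm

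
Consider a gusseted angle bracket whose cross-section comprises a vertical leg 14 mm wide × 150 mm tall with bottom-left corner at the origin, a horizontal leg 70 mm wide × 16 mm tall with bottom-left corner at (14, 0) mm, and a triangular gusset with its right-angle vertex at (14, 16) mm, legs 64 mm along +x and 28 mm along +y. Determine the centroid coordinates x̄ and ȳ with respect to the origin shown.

x̄ = 24.60 mm, ȳ = 45.96 mm

Part | A | x̄ᵢ | ȳᵢ | A·x̄ᵢ | A·ȳᵢ
vertical leg | 2100.00 | 7.00 | 75.00 | 14700.00 | 157500.00
horizontal leg | 1120.00 | 49.00 | 8.00 | 54880.00 | 8960.00
gusset | 896.00 | 35.33 | 25.33 | 31658.67 | 22698.67
Σ | 4116.00 |  |  | 101238.67 | 189158.67
x̄ = 101238.67 / 4116.00 = 24.60 mm
ȳ = 189158.67 / 4116.00 = 45.96 mm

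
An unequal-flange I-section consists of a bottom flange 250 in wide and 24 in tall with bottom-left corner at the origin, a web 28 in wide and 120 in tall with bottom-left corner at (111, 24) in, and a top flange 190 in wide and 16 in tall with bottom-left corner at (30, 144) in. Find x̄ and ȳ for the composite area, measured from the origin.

bottom flange: A = 250 × 24 = 6000.00, centroid at (125.00, 12.00).
web: A = 28 × 120 = 3360.00, centroid at (125.00, 84.00).
top flange: A = 190 × 16 = 3040.00, centroid at (125.00, 152.00).
ΣA = 12400.00 in², ΣAx̄ = 1550000.00 in³, ΣAȳ = 816320.00 in³.
x̄ = 1550000.00/12400.00 = 125.00 in; ȳ = 816320.00/12400.00 = 65.83 in.

x̄ = 125.00 in, ȳ = 65.83 in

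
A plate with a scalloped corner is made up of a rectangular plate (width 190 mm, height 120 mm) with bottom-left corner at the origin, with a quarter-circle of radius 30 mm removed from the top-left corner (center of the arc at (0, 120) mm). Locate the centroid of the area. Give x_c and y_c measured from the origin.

plate: A = 190 × 120 = 22800.00, centroid at (95.00, 60.00).
removed quarter-circle: A = −¼π·30² = -706.86, centroid at (12.73, 107.27).
ΣA = 22093.14 mm², ΣAx_c = 2157000.00 mm³, ΣAy_c = 1292177.00 mm³.
x_c = 2157000.00/22093.14 = 97.63 mm; y_c = 1292177.00/22093.14 = 58.49 mm.

x_c = 97.63 mm, y_c = 58.49 mm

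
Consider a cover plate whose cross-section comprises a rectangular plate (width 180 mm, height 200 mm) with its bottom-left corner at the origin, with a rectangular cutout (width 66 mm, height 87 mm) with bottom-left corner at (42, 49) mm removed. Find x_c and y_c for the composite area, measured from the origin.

x_c = 92.85 mm, y_c = 101.42 mm

plate: A = 180 × 200 = 36000.00, centroid at (90.00, 100.00).
hole: A = −(66 × 87) = -5742.00, centroid at (75.00, 92.50).
ΣA = 30258.00 mm²
ΣAx_c = (36000.00)(90.00) + (-5742.00)(75.00) = 2809350.00 mm³
ΣAy_c = (36000.00)(100.00) + (-5742.00)(92.50) = 3068865.00 mm³
x_c = 2809350.00 / 30258.00 = 92.85 mm
y_c = 3068865.00 / 30258.00 = 101.42 mm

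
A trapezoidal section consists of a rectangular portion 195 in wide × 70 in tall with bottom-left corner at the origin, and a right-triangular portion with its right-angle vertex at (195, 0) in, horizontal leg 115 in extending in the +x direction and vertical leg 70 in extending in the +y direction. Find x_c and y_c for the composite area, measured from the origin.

Part | A | x̄ᵢ | ȳᵢ | A·x̄ᵢ | A·ȳᵢ
rectangular portion | 13650.00 | 97.50 | 35.00 | 1330875.00 | 477750.00
triangular portion | 4025.00 | 233.33 | 23.33 | 939166.67 | 93916.67
Σ | 17675.00 |  |  | 2270041.67 | 571666.67
x_c = 2270041.67 / 17675.00 = 128.43 in
y_c = 571666.67 / 17675.00 = 32.34 in

x_c = 128.43 in, y_c = 32.34 in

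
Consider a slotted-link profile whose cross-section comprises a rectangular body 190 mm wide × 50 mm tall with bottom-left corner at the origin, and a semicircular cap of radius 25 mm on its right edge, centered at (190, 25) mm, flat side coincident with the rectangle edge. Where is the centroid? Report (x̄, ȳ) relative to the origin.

Part | A | x̄ᵢ | ȳᵢ | A·x̄ᵢ | A·ȳᵢ
rectangular body | 9500.00 | 95.00 | 25.00 | 902500.00 | 237500.00
semicircular end | 981.75 | 200.61 | 25.00 | 196948.73 | 24543.69
Σ | 10481.75 |  |  | 1099448.73 | 262043.69
x̄ = 1099448.73 / 10481.75 = 104.89 mm
ȳ = 262043.69 / 10481.75 = 25.00 mm

x̄ = 104.89 mm, ȳ = 25.00 mm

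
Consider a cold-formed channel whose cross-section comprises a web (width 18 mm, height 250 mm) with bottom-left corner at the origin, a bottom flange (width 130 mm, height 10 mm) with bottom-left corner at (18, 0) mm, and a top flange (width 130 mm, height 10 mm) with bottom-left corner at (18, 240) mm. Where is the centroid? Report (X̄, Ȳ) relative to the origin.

web: A = 18 × 250 = 4500.00, centroid at (9.00, 125.00).
bottom flange: A = 130 × 10 = 1300.00, centroid at (83.00, 5.00).
top flange: A = 130 × 10 = 1300.00, centroid at (83.00, 245.00).
ΣA = 7100.00 mm², ΣAX̄ = 256300.00 mm³, ΣAȲ = 887500.00 mm³.
X̄ = 256300.00/7100.00 = 36.10 mm; Ȳ = 887500.00/7100.00 = 125.00 mm.

X̄ = 36.10 mm, Ȳ = 125.00 mm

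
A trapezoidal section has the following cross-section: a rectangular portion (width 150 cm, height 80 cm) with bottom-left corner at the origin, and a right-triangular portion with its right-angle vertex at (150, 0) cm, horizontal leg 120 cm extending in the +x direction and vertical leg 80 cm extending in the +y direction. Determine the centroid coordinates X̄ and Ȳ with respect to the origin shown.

X̄ = 107.86 cm, Ȳ = 36.19 cm

rectangular portion: A = 150 × 80 = 12000.00, centroid at (75.00, 40.00).
triangular portion: A = ½·120·80 = 4800.00, centroid at (190.00, 26.67).
ΣA = 16800.00 cm²
ΣAX̄ = (12000.00)(75.00) + (4800.00)(190.00) = 1812000.00 cm³
ΣAȲ = (12000.00)(40.00) + (4800.00)(26.67) = 608000.00 cm³
X̄ = 1812000.00 / 16800.00 = 107.86 cm
Ȳ = 608000.00 / 16800.00 = 36.19 cm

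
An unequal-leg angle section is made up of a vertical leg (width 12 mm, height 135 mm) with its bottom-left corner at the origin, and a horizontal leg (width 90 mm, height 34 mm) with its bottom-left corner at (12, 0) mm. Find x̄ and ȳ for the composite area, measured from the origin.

vertical leg: A = 12 × 135 = 1620.00, centroid at (6.00, 67.50).
horizontal leg: A = 90 × 34 = 3060.00, centroid at (57.00, 17.00).
ΣA = 4680.00 mm², ΣAx̄ = 184140.00 mm³, ΣAȳ = 161370.00 mm³.
x̄ = 184140.00/4680.00 = 39.35 mm; ȳ = 161370.00/4680.00 = 34.48 mm.

x̄ = 39.35 mm, ȳ = 34.48 mm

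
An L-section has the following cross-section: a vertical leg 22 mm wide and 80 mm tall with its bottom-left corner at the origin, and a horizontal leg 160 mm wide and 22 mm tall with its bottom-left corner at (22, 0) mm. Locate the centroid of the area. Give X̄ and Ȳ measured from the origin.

X̄ = 71.67 mm, Ȳ = 20.67 mm

vertical leg: A = 22 × 80 = 1760.00, centroid at (11.00, 40.00).
horizontal leg: A = 160 × 22 = 3520.00, centroid at (102.00, 11.00).
ΣA = 5280.00 mm², ΣAX̄ = 378400.00 mm³, ΣAȲ = 109120.00 mm³.
X̄ = 378400.00/5280.00 = 71.67 mm; Ȳ = 109120.00/5280.00 = 20.67 mm.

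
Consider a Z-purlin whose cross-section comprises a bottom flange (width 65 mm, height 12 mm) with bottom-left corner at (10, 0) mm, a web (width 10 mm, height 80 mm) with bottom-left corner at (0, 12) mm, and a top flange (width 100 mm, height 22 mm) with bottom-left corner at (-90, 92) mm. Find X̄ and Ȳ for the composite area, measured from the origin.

X̄ = -13.45 mm, Ȳ = 72.19 mm

bottom flange: A = 65 × 12 = 780.00, centroid at (42.50, 6.00).
web: A = 10 × 80 = 800.00, centroid at (5.00, 52.00).
top flange: A = 100 × 22 = 2200.00, centroid at (-40.00, 103.00).
ΣA = 3780.00 mm², ΣAX̄ = -50850.00 mm³, ΣAȲ = 272880.00 mm³.
X̄ = -50850.00/3780.00 = -13.45 mm; Ȳ = 272880.00/3780.00 = 72.19 mm.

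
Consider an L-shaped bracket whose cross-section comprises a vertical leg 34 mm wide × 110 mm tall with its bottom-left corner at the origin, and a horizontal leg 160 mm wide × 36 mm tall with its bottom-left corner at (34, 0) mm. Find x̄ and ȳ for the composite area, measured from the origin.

vertical leg: A = 34 × 110 = 3740.00, centroid at (17.00, 55.00).
horizontal leg: A = 160 × 36 = 5760.00, centroid at (114.00, 18.00).
ΣA = 9500.00 mm²
ΣAx̄ = (3740.00)(17.00) + (5760.00)(114.00) = 720220.00 mm³
ΣAȳ = (3740.00)(55.00) + (5760.00)(18.00) = 309380.00 mm³
x̄ = 720220.00 / 9500.00 = 75.81 mm
ȳ = 309380.00 / 9500.00 = 32.57 mm

x̄ = 75.81 mm, ȳ = 32.57 mm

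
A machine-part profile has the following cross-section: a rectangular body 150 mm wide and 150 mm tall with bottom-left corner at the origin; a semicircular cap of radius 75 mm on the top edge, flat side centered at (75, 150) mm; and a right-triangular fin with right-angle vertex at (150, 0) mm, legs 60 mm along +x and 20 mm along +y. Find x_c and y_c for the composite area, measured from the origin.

rectangular body: A = 150 × 150 = 22500.00, centroid at (75.00, 75.00).
semicircular top: A = ½π·75² = 8835.73, centroid at (75.00, 181.83).
triangular fin: A = ½·60·20 = 600.00, centroid at (170.00, 6.67).
ΣA = 31935.73 mm², ΣAx_c = 2452179.70 mm³, ΣAy_c = 3298109.40 mm³.
x_c = 2452179.70/31935.73 = 76.78 mm; y_c = 3298109.40/31935.73 = 103.27 mm.

x_c = 76.78 mm, y_c = 103.27 mm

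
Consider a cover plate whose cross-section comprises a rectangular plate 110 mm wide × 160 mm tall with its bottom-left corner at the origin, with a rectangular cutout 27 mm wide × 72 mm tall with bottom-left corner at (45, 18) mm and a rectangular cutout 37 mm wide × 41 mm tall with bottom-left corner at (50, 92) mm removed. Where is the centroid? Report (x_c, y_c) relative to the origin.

x_c = 53.07 mm, y_c = 80.09 mm

plate: A = 110 × 160 = 17600.00, centroid at (55.00, 80.00).
hole 1: A = −(27 × 72) = -1944.00, centroid at (58.50, 54.00).
hole 2: A = −(37 × 41) = -1517.00, centroid at (68.50, 112.50).
ΣA = 14139.00 mm²
ΣAx_c = (17600.00)(55.00) + (-1944.00)(58.50) + (-1517.00)(68.50) = 750361.50 mm³
ΣAy_c = (17600.00)(80.00) + (-1944.00)(54.00) + (-1517.00)(112.50) = 1132361.50 mm³
x_c = 750361.50 / 14139.00 = 53.07 mm
y_c = 1132361.50 / 14139.00 = 80.09 mm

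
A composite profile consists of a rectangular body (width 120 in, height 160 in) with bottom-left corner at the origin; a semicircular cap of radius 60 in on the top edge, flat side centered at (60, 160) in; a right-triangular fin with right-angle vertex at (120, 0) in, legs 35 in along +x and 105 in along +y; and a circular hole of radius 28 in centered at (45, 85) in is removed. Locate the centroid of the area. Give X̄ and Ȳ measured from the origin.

rectangular body: A = 120 × 160 = 19200.00, centroid at (60.00, 80.00).
semicircular top: A = ½π·60² = 5654.87, centroid at (60.00, 185.46).
triangular fin: A = ½·35·105 = 1837.50, centroid at (131.67, 35.00).
hole: A = −π·28² = -2463.01, centroid at (45.00, 85.00).
ΣA = 24229.36 in²
ΣAX̄ = (19200.00)(60.00) + (5654.87)(60.00) + (1837.50)(131.67) + (-2463.01)(45.00) = 1622394.12 in³
ΣAȲ = (19200.00)(80.00) + (5654.87)(185.46) + (1837.50)(35.00) + (-2463.01)(85.00) = 2439735.45 in³
X̄ = 1622394.12 / 24229.36 = 66.96 in
Ȳ = 2439735.45 / 24229.36 = 100.69 in

X̄ = 66.96 in, Ȳ = 100.69 in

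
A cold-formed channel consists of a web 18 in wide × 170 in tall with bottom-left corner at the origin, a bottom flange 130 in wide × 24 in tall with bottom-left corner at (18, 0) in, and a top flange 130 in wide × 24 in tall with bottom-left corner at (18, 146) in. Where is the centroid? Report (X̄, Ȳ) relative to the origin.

Part | A | x̄ᵢ | ȳᵢ | A·x̄ᵢ | A·ȳᵢ
web | 3060.00 | 9.00 | 85.00 | 27540.00 | 260100.00
bottom flange | 3120.00 | 83.00 | 12.00 | 258960.00 | 37440.00
top flange | 3120.00 | 83.00 | 158.00 | 258960.00 | 492960.00
Σ | 9300.00 |  |  | 545460.00 | 790500.00
X̄ = 545460.00 / 9300.00 = 58.65 in
Ȳ = 790500.00 / 9300.00 = 85.00 in

X̄ = 58.65 in, Ȳ = 85.00 in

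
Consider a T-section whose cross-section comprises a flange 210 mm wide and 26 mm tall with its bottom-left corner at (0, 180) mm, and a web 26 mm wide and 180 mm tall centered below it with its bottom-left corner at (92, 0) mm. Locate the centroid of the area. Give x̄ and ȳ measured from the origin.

x̄ = 105.00 mm, ȳ = 145.46 mm

web: A = 26 × 180 = 4680.00, centroid at (105.00, 90.00).
flange: A = 210 × 26 = 5460.00, centroid at (105.00, 193.00).
ΣA = 10140.00 mm², ΣAx̄ = 1064700.00 mm³, ΣAȳ = 1474980.00 mm³.
x̄ = 1064700.00/10140.00 = 105.00 mm; ȳ = 1474980.00/10140.00 = 145.46 mm.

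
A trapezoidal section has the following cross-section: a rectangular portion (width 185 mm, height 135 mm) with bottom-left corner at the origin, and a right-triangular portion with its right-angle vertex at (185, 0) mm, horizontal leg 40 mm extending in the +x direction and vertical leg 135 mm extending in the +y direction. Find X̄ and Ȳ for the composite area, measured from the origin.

rectangular portion: A = 185 × 135 = 24975.00, centroid at (92.50, 67.50).
triangular portion: A = ½·40·135 = 2700.00, centroid at (198.33, 45.00).
ΣA = 27675.00 mm², ΣAX̄ = 2845687.50 mm³, ΣAȲ = 1807312.50 mm³.
X̄ = 2845687.50/27675.00 = 102.83 mm; Ȳ = 1807312.50/27675.00 = 65.30 mm.

X̄ = 102.83 mm, Ȳ = 65.30 mm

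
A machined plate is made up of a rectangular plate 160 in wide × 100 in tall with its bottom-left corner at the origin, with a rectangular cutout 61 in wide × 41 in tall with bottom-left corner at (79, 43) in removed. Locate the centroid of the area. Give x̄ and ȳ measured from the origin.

Part | A | x̄ᵢ | ȳᵢ | A·x̄ᵢ | A·ȳᵢ
plate | 16000.00 | 80.00 | 50.00 | 1280000.00 | 800000.00
hole | -2501.00 | 109.50 | 63.50 | -273859.50 | -158813.50
Σ | 13499.00 |  |  | 1006140.50 | 641186.50
x̄ = 1006140.50 / 13499.00 = 74.53 in
ȳ = 641186.50 / 13499.00 = 47.50 in

x̄ = 74.53 in, ȳ = 47.50 in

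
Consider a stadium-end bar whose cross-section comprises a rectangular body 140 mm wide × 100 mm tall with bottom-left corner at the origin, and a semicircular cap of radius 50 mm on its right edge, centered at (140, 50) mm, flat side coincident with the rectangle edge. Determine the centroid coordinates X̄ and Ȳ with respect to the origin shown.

rectangular body: A = 140 × 100 = 14000.00, centroid at (70.00, 50.00).
semicircular end: A = ½π·50² = 3926.99, centroid at (161.22, 50.00).
ΣA = 17926.99 mm²
ΣAX̄ = (14000.00)(70.00) + (3926.99)(161.22) = 1613112.05 mm³
ΣAȲ = (14000.00)(50.00) + (3926.99)(50.00) = 896349.54 mm³
X̄ = 1613112.05 / 17926.99 = 89.98 mm
Ȳ = 896349.54 / 17926.99 = 50.00 mm

X̄ = 89.98 mm, Ȳ = 50.00 mm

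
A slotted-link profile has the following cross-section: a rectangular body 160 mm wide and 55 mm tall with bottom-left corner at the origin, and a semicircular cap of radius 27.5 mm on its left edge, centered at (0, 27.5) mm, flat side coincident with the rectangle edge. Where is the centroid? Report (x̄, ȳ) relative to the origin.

rectangular body: A = 160 × 55 = 8800.00, centroid at (80.00, 27.50).
semicircular end: A = ½π·27.5² = 1187.91, centroid at (-11.67, 27.50).
ΣA = 9987.91 mm²
ΣAx̄ = (8800.00)(80.00) + (1187.91)(-11.67) = 690135.42 mm³
ΣAȳ = (8800.00)(27.50) + (1187.91)(27.50) = 274667.65 mm³
x̄ = 690135.42 / 9987.91 = 69.10 mm
ȳ = 274667.65 / 9987.91 = 27.50 mm

x̄ = 69.10 mm, ȳ = 27.50 mm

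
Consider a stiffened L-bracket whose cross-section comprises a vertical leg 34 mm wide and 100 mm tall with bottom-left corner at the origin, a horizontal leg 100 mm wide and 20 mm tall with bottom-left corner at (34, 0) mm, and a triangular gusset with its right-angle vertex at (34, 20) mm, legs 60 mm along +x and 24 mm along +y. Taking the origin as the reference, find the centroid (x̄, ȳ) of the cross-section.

x̄ = 43.25 mm, ȳ = 34.34 mm

vertical leg: A = 34 × 100 = 3400.00, centroid at (17.00, 50.00).
horizontal leg: A = 100 × 20 = 2000.00, centroid at (84.00, 10.00).
gusset: A = ½·60·24 = 720.00, centroid at (54.00, 28.00).
ΣA = 6120.00 mm²
ΣAx̄ = (3400.00)(17.00) + (2000.00)(84.00) + (720.00)(54.00) = 264680.00 mm³
ΣAȳ = (3400.00)(50.00) + (2000.00)(10.00) + (720.00)(28.00) = 210160.00 mm³
x̄ = 264680.00 / 6120.00 = 43.25 mm
ȳ = 210160.00 / 6120.00 = 34.34 mm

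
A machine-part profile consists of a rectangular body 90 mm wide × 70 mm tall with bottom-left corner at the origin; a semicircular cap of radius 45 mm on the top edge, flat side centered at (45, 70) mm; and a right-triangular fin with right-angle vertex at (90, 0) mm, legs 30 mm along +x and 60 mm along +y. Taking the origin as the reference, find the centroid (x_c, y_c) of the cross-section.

x_c = 49.77 mm, y_c = 50.28 mm

Part | A | x̄ᵢ | ȳᵢ | A·x̄ᵢ | A·ȳᵢ
rectangular body | 6300.00 | 45.00 | 35.00 | 283500.00 | 220500.00
semicircular top | 3180.86 | 45.00 | 89.10 | 143138.82 | 283410.38
triangular fin | 900.00 | 100.00 | 20.00 | 90000.00 | 18000.00
Σ | 10380.86 |  |  | 516638.82 | 521910.38
x_c = 516638.82 / 10380.86 = 49.77 mm
y_c = 521910.38 / 10380.86 = 50.28 mm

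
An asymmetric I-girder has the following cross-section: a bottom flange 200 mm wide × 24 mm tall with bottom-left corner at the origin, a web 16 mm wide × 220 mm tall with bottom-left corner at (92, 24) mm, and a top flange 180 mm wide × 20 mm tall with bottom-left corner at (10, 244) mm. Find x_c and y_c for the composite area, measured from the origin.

x_c = 100.00 mm, y_c = 121.11 mm

Part | A | x̄ᵢ | ȳᵢ | A·x̄ᵢ | A·ȳᵢ
bottom flange | 4800.00 | 100.00 | 12.00 | 480000.00 | 57600.00
web | 3520.00 | 100.00 | 134.00 | 352000.00 | 471680.00
top flange | 3600.00 | 100.00 | 254.00 | 360000.00 | 914400.00
Σ | 11920.00 |  |  | 1192000.00 | 1443680.00
x_c = 1192000.00 / 11920.00 = 100.00 mm
y_c = 1443680.00 / 11920.00 = 121.11 mm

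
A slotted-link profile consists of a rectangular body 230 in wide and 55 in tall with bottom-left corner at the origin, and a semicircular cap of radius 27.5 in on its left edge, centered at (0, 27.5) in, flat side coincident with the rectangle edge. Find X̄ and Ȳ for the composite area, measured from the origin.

X̄ = 104.13 in, Ȳ = 27.50 in

Part | A | x̄ᵢ | ȳᵢ | A·x̄ᵢ | A·ȳᵢ
rectangular body | 12650.00 | 115.00 | 27.50 | 1454750.00 | 347875.00
semicircular end | 1187.91 | -11.67 | 27.50 | -13864.58 | 32667.65
Σ | 13837.91 |  |  | 1440885.42 | 380542.65
X̄ = 1440885.42 / 13837.91 = 104.13 in
Ȳ = 380542.65 / 13837.91 = 27.50 in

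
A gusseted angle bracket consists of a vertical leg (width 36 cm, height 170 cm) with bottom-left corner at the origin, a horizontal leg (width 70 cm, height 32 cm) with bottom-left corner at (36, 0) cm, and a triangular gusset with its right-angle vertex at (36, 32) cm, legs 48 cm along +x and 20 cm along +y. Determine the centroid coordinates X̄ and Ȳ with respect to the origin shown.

Part | A | x̄ᵢ | ȳᵢ | A·x̄ᵢ | A·ȳᵢ
vertical leg | 6120.00 | 18.00 | 85.00 | 110160.00 | 520200.00
horizontal leg | 2240.00 | 71.00 | 16.00 | 159040.00 | 35840.00
gusset | 480.00 | 52.00 | 38.67 | 24960.00 | 18560.00
Σ | 8840.00 |  |  | 294160.00 | 574600.00
X̄ = 294160.00 / 8840.00 = 33.28 cm
Ȳ = 574600.00 / 8840.00 = 65.00 cm

X̄ = 33.28 cm, Ȳ = 65.00 cm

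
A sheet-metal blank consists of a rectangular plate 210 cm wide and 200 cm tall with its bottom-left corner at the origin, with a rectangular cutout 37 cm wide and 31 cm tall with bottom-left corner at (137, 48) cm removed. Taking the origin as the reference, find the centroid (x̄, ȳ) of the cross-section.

x̄ = 103.58 cm, ȳ = 101.02 cm

Part | A | x̄ᵢ | ȳᵢ | A·x̄ᵢ | A·ȳᵢ
plate | 42000.00 | 105.00 | 100.00 | 4410000.00 | 4200000.00
hole | -1147.00 | 155.50 | 63.50 | -178358.50 | -72834.50
Σ | 40853.00 |  |  | 4231641.50 | 4127165.50
x̄ = 4231641.50 / 40853.00 = 103.58 cm
ȳ = 4127165.50 / 40853.00 = 101.02 cm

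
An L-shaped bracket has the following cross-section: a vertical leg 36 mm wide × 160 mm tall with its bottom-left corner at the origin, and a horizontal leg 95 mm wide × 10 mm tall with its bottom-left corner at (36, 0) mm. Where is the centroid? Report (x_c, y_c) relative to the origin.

x_c = 27.27 mm, y_c = 69.38 mm

vertical leg: A = 36 × 160 = 5760.00, centroid at (18.00, 80.00).
horizontal leg: A = 95 × 10 = 950.00, centroid at (83.50, 5.00).
ΣA = 6710.00 mm²
ΣAx_c = (5760.00)(18.00) + (950.00)(83.50) = 183005.00 mm³
ΣAy_c = (5760.00)(80.00) + (950.00)(5.00) = 465550.00 mm³
x_c = 183005.00 / 6710.00 = 27.27 mm
y_c = 465550.00 / 6710.00 = 69.38 mm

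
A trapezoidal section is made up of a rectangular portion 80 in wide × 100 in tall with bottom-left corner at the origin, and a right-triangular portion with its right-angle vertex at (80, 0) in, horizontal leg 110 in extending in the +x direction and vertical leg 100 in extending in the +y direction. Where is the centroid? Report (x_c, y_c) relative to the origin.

x_c = 71.23 in, y_c = 43.21 in

rectangular portion: A = 80 × 100 = 8000.00, centroid at (40.00, 50.00).
triangular portion: A = ½·110·100 = 5500.00, centroid at (116.67, 33.33).
ΣA = 13500.00 in², ΣAx_c = 961666.67 in³, ΣAy_c = 583333.33 in³.
x_c = 961666.67/13500.00 = 71.23 in; y_c = 583333.33/13500.00 = 43.21 in.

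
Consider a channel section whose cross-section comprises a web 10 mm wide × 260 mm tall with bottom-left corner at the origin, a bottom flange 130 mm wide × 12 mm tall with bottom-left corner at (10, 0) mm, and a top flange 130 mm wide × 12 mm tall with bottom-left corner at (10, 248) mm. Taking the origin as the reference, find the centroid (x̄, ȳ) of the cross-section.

x̄ = 43.18 mm, ȳ = 130.00 mm

web: A = 10 × 260 = 2600.00, centroid at (5.00, 130.00).
bottom flange: A = 130 × 12 = 1560.00, centroid at (75.00, 6.00).
top flange: A = 130 × 12 = 1560.00, centroid at (75.00, 254.00).
ΣA = 5720.00 mm²
ΣAx̄ = (2600.00)(5.00) + (1560.00)(75.00) + (1560.00)(75.00) = 247000.00 mm³
ΣAȳ = (2600.00)(130.00) + (1560.00)(6.00) + (1560.00)(254.00) = 743600.00 mm³
x̄ = 247000.00 / 5720.00 = 43.18 mm
ȳ = 743600.00 / 5720.00 = 130.00 mm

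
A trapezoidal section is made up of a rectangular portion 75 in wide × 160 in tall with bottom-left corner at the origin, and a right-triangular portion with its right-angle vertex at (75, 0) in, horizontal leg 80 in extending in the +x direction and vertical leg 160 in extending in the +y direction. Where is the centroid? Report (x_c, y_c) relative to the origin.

x_c = 59.82 in, y_c = 70.72 in

rectangular portion: A = 75 × 160 = 12000.00, centroid at (37.50, 80.00).
triangular portion: A = ½·80·160 = 6400.00, centroid at (101.67, 53.33).
ΣA = 18400.00 in²
ΣAx_c = (12000.00)(37.50) + (6400.00)(101.67) = 1100666.67 in³
ΣAy_c = (12000.00)(80.00) + (6400.00)(53.33) = 1301333.33 in³
x_c = 1100666.67 / 18400.00 = 59.82 in
y_c = 1301333.33 / 18400.00 = 70.72 in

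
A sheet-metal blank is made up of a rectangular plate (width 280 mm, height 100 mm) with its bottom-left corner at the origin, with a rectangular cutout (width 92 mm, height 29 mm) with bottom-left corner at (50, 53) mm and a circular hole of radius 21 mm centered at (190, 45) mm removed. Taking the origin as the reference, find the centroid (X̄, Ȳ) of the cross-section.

Part | A | x̄ᵢ | ȳᵢ | A·x̄ᵢ | A·ȳᵢ
plate | 28000.00 | 140.00 | 50.00 | 3920000.00 | 1400000.00
hole 1 | -2668.00 | 96.00 | 67.50 | -256128.00 | -180090.00
hole 2 | -1385.44 | 190.00 | 45.00 | -263234.05 | -62344.91
Σ | 23946.56 |  |  | 3400637.95 | 1157565.09
X̄ = 3400637.95 / 23946.56 = 142.01 mm
Ȳ = 1157565.09 / 23946.56 = 48.34 mm

X̄ = 142.01 mm, Ȳ = 48.34 mm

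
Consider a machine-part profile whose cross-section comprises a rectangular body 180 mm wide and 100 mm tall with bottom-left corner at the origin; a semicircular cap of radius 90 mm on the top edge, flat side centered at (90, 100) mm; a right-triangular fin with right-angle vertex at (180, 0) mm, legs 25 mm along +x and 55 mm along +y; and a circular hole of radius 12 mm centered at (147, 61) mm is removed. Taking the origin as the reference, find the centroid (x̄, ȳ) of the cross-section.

x̄ = 91.35 mm, ȳ = 85.38 mm

Part | A | x̄ᵢ | ȳᵢ | A·x̄ᵢ | A·ȳᵢ
rectangular body | 18000.00 | 90.00 | 50.00 | 1620000.00 | 900000.00
semicircular top | 12723.45 | 90.00 | 138.20 | 1145110.52 | 1758345.02
triangular fin | 687.50 | 188.33 | 18.33 | 129479.17 | 12604.17
hole | -452.39 | 147.00 | 61.00 | -66501.23 | -27595.75
Σ | 30958.56 |  |  | 2828088.46 | 2643353.44
x̄ = 2828088.46 / 30958.56 = 91.35 mm
ȳ = 2643353.44 / 30958.56 = 85.38 mm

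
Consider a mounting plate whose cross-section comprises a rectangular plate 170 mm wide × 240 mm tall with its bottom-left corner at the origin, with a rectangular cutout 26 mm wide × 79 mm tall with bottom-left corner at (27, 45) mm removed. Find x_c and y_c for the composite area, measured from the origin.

plate: A = 170 × 240 = 40800.00, centroid at (85.00, 120.00).
hole: A = −(26 × 79) = -2054.00, centroid at (40.00, 84.50).
ΣA = 38746.00 mm², ΣAx_c = 3385840.00 mm³, ΣAy_c = 4722437.00 mm³.
x_c = 3385840.00/38746.00 = 87.39 mm; y_c = 4722437.00/38746.00 = 121.88 mm.

x_c = 87.39 mm, y_c = 121.88 mm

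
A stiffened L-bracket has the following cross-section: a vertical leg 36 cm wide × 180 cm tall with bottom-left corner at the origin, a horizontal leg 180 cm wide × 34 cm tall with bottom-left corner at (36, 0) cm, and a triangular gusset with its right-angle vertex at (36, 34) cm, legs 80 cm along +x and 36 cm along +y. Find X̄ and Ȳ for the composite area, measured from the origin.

X̄ = 69.66 cm, Ȳ = 53.67 cm

Part | A | x̄ᵢ | ȳᵢ | A·x̄ᵢ | A·ȳᵢ
vertical leg | 6480.00 | 18.00 | 90.00 | 116640.00 | 583200.00
horizontal leg | 6120.00 | 126.00 | 17.00 | 771120.00 | 104040.00
gusset | 1440.00 | 62.67 | 46.00 | 90240.00 | 66240.00
Σ | 14040.00 |  |  | 978000.00 | 753480.00
X̄ = 978000.00 / 14040.00 = 69.66 cm
Ȳ = 753480.00 / 14040.00 = 53.67 cm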